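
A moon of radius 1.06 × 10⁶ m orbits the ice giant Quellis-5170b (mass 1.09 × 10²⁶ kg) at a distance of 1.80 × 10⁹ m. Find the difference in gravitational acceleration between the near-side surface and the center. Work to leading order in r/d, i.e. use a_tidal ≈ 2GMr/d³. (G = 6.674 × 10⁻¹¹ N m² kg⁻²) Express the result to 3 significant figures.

2.64 × 10⁻⁶ m/s²

Δa = 2GMr/d³
   = 2 × (6.674 × 10⁻¹¹) × (1.09 × 10²⁶) × (1.06 × 10⁶) / (1.80 × 10⁹)³
   = 2.64 × 10⁻⁶ m/s²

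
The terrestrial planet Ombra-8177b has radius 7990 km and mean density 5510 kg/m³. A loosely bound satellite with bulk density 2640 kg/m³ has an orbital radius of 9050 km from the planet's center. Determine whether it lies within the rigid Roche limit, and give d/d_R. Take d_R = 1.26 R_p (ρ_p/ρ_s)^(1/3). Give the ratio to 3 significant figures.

inside; d/d_R ≈ 0.703

d_R = 1.26 × (7990 km) × (5510/2640)^(1/3) = 12870 km
d/d_R = (9050) / (12870) = 0.703
Since d/d_R < 1, the body is inside the Roche limit.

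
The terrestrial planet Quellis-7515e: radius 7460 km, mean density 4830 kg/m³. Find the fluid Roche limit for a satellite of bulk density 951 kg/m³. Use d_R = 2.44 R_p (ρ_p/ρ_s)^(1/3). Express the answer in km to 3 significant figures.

d_R = 2.44 × 7460 km × (4830/951)^(1/3)
    = 31300 km

31300 km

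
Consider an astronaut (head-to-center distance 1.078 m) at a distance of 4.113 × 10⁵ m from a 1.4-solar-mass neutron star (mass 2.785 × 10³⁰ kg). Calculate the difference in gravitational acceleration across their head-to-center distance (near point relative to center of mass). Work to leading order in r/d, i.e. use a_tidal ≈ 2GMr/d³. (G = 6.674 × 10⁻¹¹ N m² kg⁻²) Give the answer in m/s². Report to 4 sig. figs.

Since r ≪ d, expand the inverse-square field across one radius to get the leading 2GMr/d³ term.
Δa = 2GMr/d³
   = 2 × (6.674 × 10⁻¹¹) × (2.785 × 10³⁰) × (1.078) / (4.113 × 10⁵)³
   = 5.759 × 10³ m/s²

5.759 × 10³ m/s²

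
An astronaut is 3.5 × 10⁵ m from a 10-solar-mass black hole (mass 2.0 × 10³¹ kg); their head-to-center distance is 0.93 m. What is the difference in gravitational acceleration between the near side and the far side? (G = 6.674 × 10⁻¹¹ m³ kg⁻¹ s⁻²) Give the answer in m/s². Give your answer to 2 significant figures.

Δa = 4GMr/d³
   = 4 × (6.674 × 10⁻¹¹) × (2.0 × 10³¹) × (0.93) / (3.5 × 10⁵)³
   = 1.2 × 10⁵ m/s²

1.2 × 10⁵ m/s²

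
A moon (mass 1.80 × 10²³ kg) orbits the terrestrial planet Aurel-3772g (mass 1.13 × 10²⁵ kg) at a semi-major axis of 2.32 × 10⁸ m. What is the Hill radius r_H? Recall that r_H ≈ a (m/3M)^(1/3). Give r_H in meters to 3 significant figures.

r_H ≈ a (m/3M)^(1/3)
    = (2.32 × 10⁸) × (1.80 × 10²³ / (3 × 1.13 × 10²⁵))^(1/3)
    = 4.05 × 10⁷ m

4.05 × 10⁷ m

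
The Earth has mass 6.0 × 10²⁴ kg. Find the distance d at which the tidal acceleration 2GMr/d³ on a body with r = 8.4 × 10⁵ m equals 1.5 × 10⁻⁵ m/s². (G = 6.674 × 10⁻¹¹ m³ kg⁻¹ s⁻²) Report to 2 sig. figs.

2GMr/d³ = a_tidal  ⇒  d = (2GMr / a_tidal)^(1/3)
d = (2 × 6.674×10⁻¹¹ × (6.0 × 10²⁴) × (8.4 × 10⁵) / (1.5 × 10⁻⁵))^(1/3)
  = 3.6 × 10⁸ m

3.6 × 10⁸ m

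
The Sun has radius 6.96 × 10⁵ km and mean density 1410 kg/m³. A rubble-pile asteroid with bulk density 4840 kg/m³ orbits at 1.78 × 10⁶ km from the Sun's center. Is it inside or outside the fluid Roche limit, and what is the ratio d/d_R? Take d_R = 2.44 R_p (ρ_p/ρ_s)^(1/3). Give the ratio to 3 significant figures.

d_R = 2.44 × (6.96 × 10⁵ km) × (1410/4840)^(1/3) = 1.126 × 10⁶ km
d/d_R = (1.78 × 10⁶) / (1.126 × 10⁶) = 1.58
Since d/d_R > 1, the body is outside the Roche limit.

outside; d/d_R ≈ 1.58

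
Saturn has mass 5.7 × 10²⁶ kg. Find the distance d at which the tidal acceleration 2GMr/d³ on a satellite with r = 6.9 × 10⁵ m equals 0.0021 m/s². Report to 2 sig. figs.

2.9 × 10⁸ m

2GMr/d³ = a_tidal  ⇒  d = (2GMr / a_tidal)^(1/3)
d = (2 × 6.674×10⁻¹¹ × (5.7 × 10²⁶) × (6.9 × 10⁵) / (0.0021))^(1/3)
  = 2.9 × 10⁸ m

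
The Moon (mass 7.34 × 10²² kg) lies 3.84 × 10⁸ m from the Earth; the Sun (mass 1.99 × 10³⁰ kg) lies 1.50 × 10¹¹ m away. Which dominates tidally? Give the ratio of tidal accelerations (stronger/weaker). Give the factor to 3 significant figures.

Compare M/d³ for the two perturbers:
The Moon: (7.34 × 10²²) / (3.84 × 10⁸)³ = 1.296 × 10⁻³
The Sun: (1.99 × 10³⁰) / (1.50 × 10¹¹)³ = 5.896 × 10⁻⁴
Ratio (larger/smaller) = 2.20

The Moon, by a factor of ≈ 2.20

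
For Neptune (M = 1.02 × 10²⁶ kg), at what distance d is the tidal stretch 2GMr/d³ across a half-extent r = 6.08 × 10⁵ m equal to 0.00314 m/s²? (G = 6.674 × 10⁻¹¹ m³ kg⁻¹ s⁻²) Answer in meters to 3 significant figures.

1.38 × 10⁸ m

2GMr/d³ = a_tidal  ⇒  d = (2GMr / a_tidal)^(1/3)
d = (2 × 6.674×10⁻¹¹ × (1.02 × 10²⁶) × (6.08 × 10⁵) / (0.00314))^(1/3)
  = 1.38 × 10⁸ m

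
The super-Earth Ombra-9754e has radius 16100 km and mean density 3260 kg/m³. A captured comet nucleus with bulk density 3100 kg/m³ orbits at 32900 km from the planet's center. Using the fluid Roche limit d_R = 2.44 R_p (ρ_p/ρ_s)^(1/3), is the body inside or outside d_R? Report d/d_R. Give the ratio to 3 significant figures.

d_R = 2.44 × (16100 km) × (3260/3100)^(1/3) = 39950 km
d/d_R = (32900) / (39950) = 0.824
Since d/d_R < 1, the body is inside the Roche limit.

inside; d/d_R ≈ 0.824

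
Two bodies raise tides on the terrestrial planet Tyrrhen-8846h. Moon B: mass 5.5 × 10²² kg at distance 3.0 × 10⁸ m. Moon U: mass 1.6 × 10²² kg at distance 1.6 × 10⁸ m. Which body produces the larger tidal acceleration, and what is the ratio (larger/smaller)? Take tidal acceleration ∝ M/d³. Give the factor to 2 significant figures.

Tidal stretch scales as M/d³; compute that for each body.
Moon B: (5.5 × 10²²) / (3.0 × 10⁸)³ = 2.037 × 10⁻³
Moon U: (1.6 × 10²²) / (1.6 × 10⁸)³ = 3.906 × 10⁻³
Ratio (larger/smaller) = 1.9

Moon U, by a factor of ≈ 1.9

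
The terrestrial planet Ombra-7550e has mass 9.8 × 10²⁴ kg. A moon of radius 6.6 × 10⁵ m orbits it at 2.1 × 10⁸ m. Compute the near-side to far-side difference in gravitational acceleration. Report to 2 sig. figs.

1.9 × 10⁻⁴ m/s²

Δa = 4GMr/d³
   = 4 × (6.674 × 10⁻¹¹) × (9.8 × 10²⁴) × (6.6 × 10⁵) / (2.1 × 10⁸)³
   = 1.9 × 10⁻⁴ m/s²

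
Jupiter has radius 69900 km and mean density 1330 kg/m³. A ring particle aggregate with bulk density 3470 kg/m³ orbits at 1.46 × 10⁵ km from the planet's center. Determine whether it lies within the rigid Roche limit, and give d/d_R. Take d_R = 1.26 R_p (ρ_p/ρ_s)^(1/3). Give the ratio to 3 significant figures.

outside; d/d_R ≈ 2.28

d_R = 1.26 × (69900 km) × (1330/3470)^(1/3) = 63980 km
d/d_R = (1.46 × 10⁵) / (63980) = 2.28
Since d/d_R > 1, the body is outside the Roche limit.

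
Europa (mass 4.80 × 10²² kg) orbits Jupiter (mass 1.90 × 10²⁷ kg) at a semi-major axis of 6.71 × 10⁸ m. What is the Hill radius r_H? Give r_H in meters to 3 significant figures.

r_H ≈ a (m/3M)^(1/3)
    = (6.71 × 10⁸) × (4.80 × 10²² / (3 × 1.90 × 10²⁷))^(1/3)
    = 1.37 × 10⁷ m

1.37 × 10⁷ m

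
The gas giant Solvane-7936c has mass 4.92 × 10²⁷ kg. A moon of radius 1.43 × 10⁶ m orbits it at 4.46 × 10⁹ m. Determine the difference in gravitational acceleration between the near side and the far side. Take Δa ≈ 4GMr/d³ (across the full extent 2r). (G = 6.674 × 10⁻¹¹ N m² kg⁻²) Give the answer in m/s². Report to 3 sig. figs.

2.12 × 10⁻⁵ m/s²

a_tidal = 4GMr/d³
        = 4 × (6.674 × 10⁻¹¹) × (4.92 × 10²⁷) × (1.43 × 10⁶) / (4.46 × 10⁹)³
        = 2.12 × 10⁻⁵ m/s²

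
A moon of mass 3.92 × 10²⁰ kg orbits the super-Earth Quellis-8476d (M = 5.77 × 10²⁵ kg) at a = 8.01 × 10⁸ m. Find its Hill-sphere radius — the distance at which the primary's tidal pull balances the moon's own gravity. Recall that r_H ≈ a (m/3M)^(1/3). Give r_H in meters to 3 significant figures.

r_H ≈ a (m/3M)^(1/3)
    = (8.01 × 10⁸) × (3.92 × 10²⁰ / (3 × 5.77 × 10²⁵))^(1/3)
    = 1.05 × 10⁷ m

1.05 × 10⁷ m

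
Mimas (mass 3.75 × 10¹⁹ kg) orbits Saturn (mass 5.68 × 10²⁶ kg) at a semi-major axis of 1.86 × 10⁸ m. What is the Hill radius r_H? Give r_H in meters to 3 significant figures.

r_H ≈ a (m/3M)^(1/3)
    = (1.86 × 10⁸) × (3.75 × 10¹⁹ / (3 × 5.68 × 10²⁶))^(1/3)
    = 5.21 × 10⁵ m

5.21 × 10⁵ m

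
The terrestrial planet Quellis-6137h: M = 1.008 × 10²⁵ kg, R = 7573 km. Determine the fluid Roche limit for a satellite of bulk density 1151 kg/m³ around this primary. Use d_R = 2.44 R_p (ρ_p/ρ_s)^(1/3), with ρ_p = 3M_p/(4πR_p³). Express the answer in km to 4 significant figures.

31200 km

ρ_p = 3M_p/(4πR_p³) = 3 × (1.008 × 10²⁵) / (4π × (7.573 × 10⁶ m)³) = 5541 kg/m³
d_R = 2.44 × 7573 km × (5541/1151)^(1/3)
    = 31200 km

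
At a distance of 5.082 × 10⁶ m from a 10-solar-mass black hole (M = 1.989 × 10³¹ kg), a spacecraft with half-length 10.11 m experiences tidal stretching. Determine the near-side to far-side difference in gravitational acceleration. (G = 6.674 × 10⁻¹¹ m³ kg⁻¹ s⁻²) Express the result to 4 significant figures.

4.090 × 10² m/s²

Δa = 4GMr/d³
   = 4 × (6.674 × 10⁻¹¹) × (1.989 × 10³¹) × (10.11) / (5.082 × 10⁶)³
   = 4.090 × 10² m/s²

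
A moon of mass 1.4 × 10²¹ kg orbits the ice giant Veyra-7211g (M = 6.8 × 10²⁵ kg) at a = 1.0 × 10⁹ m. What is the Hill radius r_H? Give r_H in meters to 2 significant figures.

1.9 × 10⁷ m

r_H ≈ a (m/3M)^(1/3)
    = (1.0 × 10⁹) × (1.4 × 10²¹ / (3 × 6.8 × 10²⁵))^(1/3)
    = 1.9 × 10⁷ m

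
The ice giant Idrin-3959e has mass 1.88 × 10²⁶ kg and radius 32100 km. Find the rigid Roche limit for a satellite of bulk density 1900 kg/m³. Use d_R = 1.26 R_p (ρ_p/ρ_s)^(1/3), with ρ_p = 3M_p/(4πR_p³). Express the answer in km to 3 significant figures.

ρ_p = 3M_p/(4πR_p³) = 3 × (1.88 × 10²⁶) / (4π × (3.21 × 10⁷ m)³) = 1360 kg/m³
d_R = 1.26 × 32100 km × (1360/1900)^(1/3)
    = 36200 km

36200 km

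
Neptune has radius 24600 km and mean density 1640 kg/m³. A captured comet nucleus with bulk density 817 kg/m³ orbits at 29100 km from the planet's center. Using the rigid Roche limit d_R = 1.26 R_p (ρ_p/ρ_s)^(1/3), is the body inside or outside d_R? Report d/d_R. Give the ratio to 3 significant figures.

d_R = 1.26 × (24600 km) × (1640/817)^(1/3) = 39100 km
d/d_R = (29100) / (39100) = 0.744
Since d/d_R < 1, the body is inside the Roche limit.

inside; d/d_R ≈ 0.744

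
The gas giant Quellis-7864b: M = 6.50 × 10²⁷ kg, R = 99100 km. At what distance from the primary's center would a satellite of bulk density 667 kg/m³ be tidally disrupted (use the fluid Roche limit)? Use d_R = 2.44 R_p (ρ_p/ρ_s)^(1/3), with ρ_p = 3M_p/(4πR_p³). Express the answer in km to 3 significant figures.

3.23 × 10⁵ km

ρ_p = 3M_p/(4πR_p³) = 3 × (6.50 × 10²⁷) / (4π × (9.91 × 10⁷ m)³) = 1590 kg/m³
d_R = 2.44 × 99100 km × (1590/667)^(1/3)
    = 3.23 × 10⁵ km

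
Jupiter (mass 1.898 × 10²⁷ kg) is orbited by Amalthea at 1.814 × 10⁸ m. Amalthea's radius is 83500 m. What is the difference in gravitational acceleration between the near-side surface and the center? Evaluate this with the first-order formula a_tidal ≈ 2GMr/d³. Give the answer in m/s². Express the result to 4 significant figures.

Δa = 2GMr/d³
   = 2 × (6.674 × 10⁻¹¹) × (1.898 × 10²⁷) × (83500) / (1.814 × 10⁸)³
   = 3.544 × 10⁻³ m/s²

3.544 × 10⁻³ m/s²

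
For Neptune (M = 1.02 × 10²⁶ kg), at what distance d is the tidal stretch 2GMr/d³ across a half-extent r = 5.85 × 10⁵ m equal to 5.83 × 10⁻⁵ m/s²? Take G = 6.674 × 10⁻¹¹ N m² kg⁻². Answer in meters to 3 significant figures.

2GMr/d³ = a_tidal  ⇒  d = (2GMr / a_tidal)^(1/3)
d = (2 × 6.674×10⁻¹¹ × (1.02 × 10²⁶) × (5.85 × 10⁵) / (5.83 × 10⁻⁵))^(1/3)
  = 5.15 × 10⁸ m

5.15 × 10⁸ m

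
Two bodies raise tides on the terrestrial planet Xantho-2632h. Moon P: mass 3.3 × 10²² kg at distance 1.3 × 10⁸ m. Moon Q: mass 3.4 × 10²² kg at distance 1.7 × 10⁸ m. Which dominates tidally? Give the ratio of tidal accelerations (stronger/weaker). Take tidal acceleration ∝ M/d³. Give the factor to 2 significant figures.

Tidal stretch scales as M/d³; compute that for each body.
Moon P: (3.3 × 10²²) / (1.3 × 10⁸)³ = 1.502 × 10⁻²
Moon Q: (3.4 × 10²²) / (1.7 × 10⁸)³ = 6.920 × 10⁻³
Ratio (larger/smaller) = 2.2

Moon P, by a factor of ≈ 2.2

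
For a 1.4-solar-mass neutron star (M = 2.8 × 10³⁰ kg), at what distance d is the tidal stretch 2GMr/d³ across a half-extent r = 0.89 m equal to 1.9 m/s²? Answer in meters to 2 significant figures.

2GMr/d³ = a_tidal  ⇒  d = (2GMr / a_tidal)^(1/3)
d = (2 × 6.674×10⁻¹¹ × (2.8 × 10³⁰) × (0.89) / (1.9))^(1/3)
  = 5.6 × 10⁶ m

5.6 × 10⁶ m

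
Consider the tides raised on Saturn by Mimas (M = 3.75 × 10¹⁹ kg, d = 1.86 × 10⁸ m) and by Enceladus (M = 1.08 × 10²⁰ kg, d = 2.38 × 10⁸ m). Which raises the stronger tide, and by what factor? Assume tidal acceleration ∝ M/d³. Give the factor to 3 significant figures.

Enceladus, by a factor of ≈ 1.37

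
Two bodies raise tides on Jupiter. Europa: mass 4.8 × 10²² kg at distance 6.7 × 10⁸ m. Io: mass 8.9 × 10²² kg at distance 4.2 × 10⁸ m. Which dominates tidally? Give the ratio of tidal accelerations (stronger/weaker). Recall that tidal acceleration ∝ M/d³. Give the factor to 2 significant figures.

Tidal acceleration ∝ M/d³, so compare M/d³ for each.
Europa: (4.8 × 10²²) / (6.7 × 10⁸)³ = 1.596 × 10⁻⁴
Io: (8.9 × 10²²) / (4.2 × 10⁸)³ = 1.201 × 10⁻³
Ratio (larger/smaller) = 7.5

Io, by a factor of ≈ 7.5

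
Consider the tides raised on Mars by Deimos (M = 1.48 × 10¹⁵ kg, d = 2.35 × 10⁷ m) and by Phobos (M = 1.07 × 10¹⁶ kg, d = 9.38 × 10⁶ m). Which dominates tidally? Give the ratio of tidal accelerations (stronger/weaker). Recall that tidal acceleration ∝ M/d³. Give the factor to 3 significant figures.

Phobos, by a factor of ≈ 114

Tidal stretch scales as M/d³; compute that for each body.
Deimos: (1.48 × 10¹⁵) / (2.35 × 10⁷)³ = 1.140 × 10⁻⁷
Phobos: (1.07 × 10¹⁶) / (9.38 × 10⁶)³ = 1.297 × 10⁻⁵
Ratio (larger/smaller) = 114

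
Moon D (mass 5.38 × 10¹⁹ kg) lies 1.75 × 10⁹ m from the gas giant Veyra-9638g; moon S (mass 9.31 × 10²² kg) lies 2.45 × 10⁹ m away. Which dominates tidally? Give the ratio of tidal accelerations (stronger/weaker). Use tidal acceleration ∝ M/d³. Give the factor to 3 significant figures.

Tidal stretch scales as M/d³; compute that for each body.
Moon D: (5.38 × 10¹⁹) / (1.75 × 10⁹)³ = 1.004 × 10⁻⁸
Moon S: (9.31 × 10²²) / (2.45 × 10⁹)³ = 6.331 × 10⁻⁶
Ratio (larger/smaller) = 631

Moon S, by a factor of ≈ 631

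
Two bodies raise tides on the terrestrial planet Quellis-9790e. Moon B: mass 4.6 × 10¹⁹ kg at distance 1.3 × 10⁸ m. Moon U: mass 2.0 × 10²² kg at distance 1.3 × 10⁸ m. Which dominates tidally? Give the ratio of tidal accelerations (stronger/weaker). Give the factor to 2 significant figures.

Tidal stretch scales as M/d³; compute that for each body.
Moon B: (4.6 × 10¹⁹) / (1.3 × 10⁸)³ = 2.094 × 10⁻⁵
Moon U: (2.0 × 10²²) / (1.3 × 10⁸)³ = 9.103 × 10⁻³
Ratio (larger/smaller) = 430

Moon U, by a factor of ≈ 430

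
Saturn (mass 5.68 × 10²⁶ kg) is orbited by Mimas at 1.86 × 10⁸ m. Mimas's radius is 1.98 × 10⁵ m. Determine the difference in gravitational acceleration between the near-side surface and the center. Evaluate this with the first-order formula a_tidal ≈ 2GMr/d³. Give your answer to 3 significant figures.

Δg = 2GMr/d³
   = 2 × (6.674 × 10⁻¹¹) × (5.68 × 10²⁶) × (1.98 × 10⁵) / (1.86 × 10⁸)³
   = 2.33 × 10⁻³ m/s²

2.33 × 10⁻³ m/s²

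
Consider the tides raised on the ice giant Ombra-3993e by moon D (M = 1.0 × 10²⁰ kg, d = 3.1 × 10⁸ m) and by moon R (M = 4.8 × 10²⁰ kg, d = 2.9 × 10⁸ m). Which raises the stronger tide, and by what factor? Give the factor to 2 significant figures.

Moon R, by a factor of ≈ 5.9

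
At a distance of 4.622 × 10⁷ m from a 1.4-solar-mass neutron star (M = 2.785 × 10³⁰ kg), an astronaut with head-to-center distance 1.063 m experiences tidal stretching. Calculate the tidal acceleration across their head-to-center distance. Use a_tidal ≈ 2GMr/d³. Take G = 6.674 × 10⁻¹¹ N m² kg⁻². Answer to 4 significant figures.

4.002 × 10⁻³ m/s²

Differencing GM/(d−r)² and GM/d² to first order in r/d gives 2GMr/d³.
a_tidal = 2GMr/d³
        = 2 × (6.674 × 10⁻¹¹) × (2.785 × 10³⁰) × (1.063) / (4.622 × 10⁷)³
        = 4.002 × 10⁻³ m/s²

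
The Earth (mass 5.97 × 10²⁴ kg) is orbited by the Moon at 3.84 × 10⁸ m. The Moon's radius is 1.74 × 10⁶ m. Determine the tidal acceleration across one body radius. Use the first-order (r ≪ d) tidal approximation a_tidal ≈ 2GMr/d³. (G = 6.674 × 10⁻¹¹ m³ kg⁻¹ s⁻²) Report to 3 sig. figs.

2.45 × 10⁻⁵ m/s²

a_tidal = 2GMr/d³
        = 2 × (6.674 × 10⁻¹¹) × (5.97 × 10²⁴) × (1.74 × 10⁶) / (3.84 × 10⁸)³
        = 2.45 × 10⁻⁵ m/s²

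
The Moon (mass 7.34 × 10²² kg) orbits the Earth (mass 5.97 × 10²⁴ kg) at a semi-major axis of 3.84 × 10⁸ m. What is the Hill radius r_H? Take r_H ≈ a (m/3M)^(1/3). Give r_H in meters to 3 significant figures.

r_H ≈ a (m/3M)^(1/3)
    = (3.84 × 10⁸) × (7.34 × 10²² / (3 × 5.97 × 10²⁴))^(1/3)
    = 6.15 × 10⁷ m

6.15 × 10⁷ m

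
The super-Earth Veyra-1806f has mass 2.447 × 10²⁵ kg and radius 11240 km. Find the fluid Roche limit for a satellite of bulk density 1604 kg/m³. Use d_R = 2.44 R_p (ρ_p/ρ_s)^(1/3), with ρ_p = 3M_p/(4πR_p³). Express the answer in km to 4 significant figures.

37540 km

ρ_p = 3M_p/(4πR_p³) = 3 × (2.447 × 10²⁵) / (4π × (1.124 × 10⁷ m)³) = 4114 kg/m³
d_R = 2.44 × 11240 km × (4114/1604)^(1/3)
    = 37540 km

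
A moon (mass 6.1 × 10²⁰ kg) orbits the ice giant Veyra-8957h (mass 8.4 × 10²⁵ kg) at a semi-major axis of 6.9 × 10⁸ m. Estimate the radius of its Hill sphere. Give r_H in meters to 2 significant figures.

r_H ≈ a (m/3M)^(1/3)
    = (6.9 × 10⁸) × (6.1 × 10²⁰ / (3 × 8.4 × 10²⁵))^(1/3)
    = 9.3 × 10⁶ m

9.3 × 10⁶ m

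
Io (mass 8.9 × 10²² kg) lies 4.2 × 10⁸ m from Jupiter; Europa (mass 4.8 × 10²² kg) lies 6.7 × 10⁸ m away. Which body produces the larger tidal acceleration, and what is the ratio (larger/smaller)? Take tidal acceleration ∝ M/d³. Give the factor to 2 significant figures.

Io, by a factor of ≈ 7.5

Tidal acceleration ∝ M/d³, so compare M/d³ for each.
Io: (8.9 × 10²²) / (4.2 × 10⁸)³ = 1.201 × 10⁻³
Europa: (4.8 × 10²²) / (6.7 × 10⁸)³ = 1.596 × 10⁻⁴
Ratio (larger/smaller) = 7.5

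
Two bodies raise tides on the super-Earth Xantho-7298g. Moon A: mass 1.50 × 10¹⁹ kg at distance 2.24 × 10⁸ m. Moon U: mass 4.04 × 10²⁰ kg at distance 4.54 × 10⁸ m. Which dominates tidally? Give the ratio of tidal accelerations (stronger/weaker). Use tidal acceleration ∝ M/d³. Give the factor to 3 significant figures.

Moon U, by a factor of ≈ 3.23

Tidal stretch scales as M/d³; compute that for each body.
Moon A: (1.50 × 10¹⁹) / (2.24 × 10⁸)³ = 1.335 × 10⁻⁶
Moon U: (4.04 × 10²⁰) / (4.54 × 10⁸)³ = 4.317 × 10⁻⁶
Ratio (larger/smaller) = 3.23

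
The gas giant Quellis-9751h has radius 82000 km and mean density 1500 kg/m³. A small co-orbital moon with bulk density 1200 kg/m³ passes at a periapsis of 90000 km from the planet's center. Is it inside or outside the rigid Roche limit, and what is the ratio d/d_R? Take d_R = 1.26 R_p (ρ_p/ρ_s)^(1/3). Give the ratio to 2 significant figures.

inside; d/d_R ≈ 0.81

d_R = 1.26 × (82000 km) × (1500/1200)^(1/3) = 1.113 × 10⁵ km
d/d_R = (90000) / (1.113 × 10⁵) = 0.81
Since d/d_R < 1, the body is inside the Roche limit.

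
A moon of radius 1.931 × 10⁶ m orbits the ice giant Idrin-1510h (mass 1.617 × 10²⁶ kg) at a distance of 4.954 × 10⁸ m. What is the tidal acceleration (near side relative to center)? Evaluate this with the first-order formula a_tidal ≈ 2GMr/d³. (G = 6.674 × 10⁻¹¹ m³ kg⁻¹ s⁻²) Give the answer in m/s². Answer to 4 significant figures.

3.428 × 10⁻⁴ m/s²

Since r ≪ d, expand the inverse-square field across one radius to get the leading 2GMr/d³ term.
a_tidal = 2GMr/d³
        = 2 × (6.674 × 10⁻¹¹) × (1.617 × 10²⁶) × (1.931 × 10⁶) / (4.954 × 10⁸)³
        = 3.428 × 10⁻⁴ m/s²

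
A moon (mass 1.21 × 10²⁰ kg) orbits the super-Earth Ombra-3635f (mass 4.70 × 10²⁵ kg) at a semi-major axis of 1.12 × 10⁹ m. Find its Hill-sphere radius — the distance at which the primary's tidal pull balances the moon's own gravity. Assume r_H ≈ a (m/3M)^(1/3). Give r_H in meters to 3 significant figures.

r_H ≈ a (m/3M)^(1/3)
    = (1.12 × 10⁹) × (1.21 × 10²⁰ / (3 × 4.70 × 10²⁵))^(1/3)
    = 1.06 × 10⁷ m

1.06 × 10⁷ m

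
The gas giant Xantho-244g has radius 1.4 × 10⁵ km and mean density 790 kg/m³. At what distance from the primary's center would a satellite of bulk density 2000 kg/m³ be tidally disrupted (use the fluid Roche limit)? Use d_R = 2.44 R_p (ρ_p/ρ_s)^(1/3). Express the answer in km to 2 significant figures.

2.5 × 10⁵ km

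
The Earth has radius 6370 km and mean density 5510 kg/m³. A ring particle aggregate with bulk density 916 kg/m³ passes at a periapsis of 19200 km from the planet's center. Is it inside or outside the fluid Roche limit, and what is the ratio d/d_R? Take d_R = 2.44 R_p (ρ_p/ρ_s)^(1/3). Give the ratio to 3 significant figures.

inside; d/d_R ≈ 0.679

d_R = 2.44 × (6370 km) × (5510/916)^(1/3) = 28270 km
d/d_R = (19200) / (28270) = 0.679
Since d/d_R < 1, the body is inside the Roche limit.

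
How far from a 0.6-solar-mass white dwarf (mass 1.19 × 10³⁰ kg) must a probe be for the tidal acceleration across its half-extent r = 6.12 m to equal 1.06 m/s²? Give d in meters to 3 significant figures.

9.72 × 10⁶ m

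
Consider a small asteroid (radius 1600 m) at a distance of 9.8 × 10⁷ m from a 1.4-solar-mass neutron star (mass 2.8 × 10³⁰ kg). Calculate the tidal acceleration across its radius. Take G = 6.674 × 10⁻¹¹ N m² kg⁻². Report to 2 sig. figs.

a_tidal = 2GMr/d³
        = 2 × (6.674 × 10⁻¹¹) × (2.8 × 10³⁰) × (1600) / (9.8 × 10⁷)³
        = 6.4 × 10⁻¹ m/s²

6.4 × 10⁻¹ m/s²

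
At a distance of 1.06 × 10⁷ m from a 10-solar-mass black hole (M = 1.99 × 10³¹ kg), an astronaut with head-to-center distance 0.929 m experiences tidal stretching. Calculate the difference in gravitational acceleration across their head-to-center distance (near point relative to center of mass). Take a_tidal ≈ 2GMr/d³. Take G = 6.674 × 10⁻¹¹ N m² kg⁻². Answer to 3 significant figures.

2.07 m/s²

The tidal stretch is the gradient of GM/d² times the body's extent r, hence the 1/d³ dependence.
Δg = 2GMr/d³
   = 2 × (6.674 × 10⁻¹¹) × (1.99 × 10³¹) × (0.929) / (1.06 × 10⁷)³
   = 2.07 m/s²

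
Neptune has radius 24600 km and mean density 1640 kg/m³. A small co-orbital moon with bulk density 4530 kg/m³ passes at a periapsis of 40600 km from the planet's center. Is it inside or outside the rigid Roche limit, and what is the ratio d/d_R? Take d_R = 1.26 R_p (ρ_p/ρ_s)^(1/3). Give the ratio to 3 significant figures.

d_R = 1.26 × (24600 km) × (1640/4530)^(1/3) = 22090 km
d/d_R = (40600) / (22090) = 1.84
Since d/d_R > 1, the body is outside the Roche limit.

outside; d/d_R ≈ 1.84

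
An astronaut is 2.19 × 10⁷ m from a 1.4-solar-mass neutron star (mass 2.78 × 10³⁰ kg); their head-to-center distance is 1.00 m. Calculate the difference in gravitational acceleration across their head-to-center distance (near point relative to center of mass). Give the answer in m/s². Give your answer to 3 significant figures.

a_tidal = 2GMr/d³
        = 2 × (6.674 × 10⁻¹¹) × (2.78 × 10³⁰) × (1.00) / (2.19 × 10⁷)³
        = 3.53 × 10⁻² m/s²

3.53 × 10⁻² m/s²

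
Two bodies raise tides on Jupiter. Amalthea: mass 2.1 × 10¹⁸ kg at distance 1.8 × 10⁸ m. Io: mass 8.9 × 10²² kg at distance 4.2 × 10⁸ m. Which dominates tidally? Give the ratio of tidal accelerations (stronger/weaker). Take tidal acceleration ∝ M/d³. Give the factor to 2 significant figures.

Tidal acceleration ∝ M/d³, so compare M/d³ for each.
Amalthea: (2.1 × 10¹⁸) / (1.8 × 10⁸)³ = 3.601 × 10⁻⁷
Io: (8.9 × 10²²) / (4.2 × 10⁸)³ = 1.201 × 10⁻³
Ratio (larger/smaller) = 3300

Io, by a factor of ≈ 3300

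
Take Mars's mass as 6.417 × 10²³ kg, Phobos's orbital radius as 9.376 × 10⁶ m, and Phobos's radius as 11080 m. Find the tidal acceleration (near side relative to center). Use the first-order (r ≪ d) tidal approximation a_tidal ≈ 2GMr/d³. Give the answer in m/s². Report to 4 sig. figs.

1.151 × 10⁻³ m/s²

Since r ≪ d, expand the inverse-square field across one radius to get the leading 2GMr/d³ term.
Δa = 2GMr/d³
   = 2 × (6.674 × 10⁻¹¹) × (6.417 × 10²³) × (11080) / (9.376 × 10⁶)³
   = 1.151 × 10⁻³ m/s²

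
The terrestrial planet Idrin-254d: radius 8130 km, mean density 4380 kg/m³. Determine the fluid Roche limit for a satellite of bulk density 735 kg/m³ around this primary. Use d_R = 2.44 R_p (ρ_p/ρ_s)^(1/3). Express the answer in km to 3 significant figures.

36000 km

d_R = 2.44 × 8130 km × (4380/735)^(1/3)
    = 36000 km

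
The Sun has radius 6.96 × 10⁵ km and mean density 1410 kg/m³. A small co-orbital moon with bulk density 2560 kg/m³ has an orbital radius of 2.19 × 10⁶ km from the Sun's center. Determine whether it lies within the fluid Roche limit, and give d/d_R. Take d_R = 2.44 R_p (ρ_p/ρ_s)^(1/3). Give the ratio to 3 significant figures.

outside; d/d_R ≈ 1.57

d_R = 2.44 × (6.96 × 10⁵ km) × (1410/2560)^(1/3) = 1.392 × 10⁶ km
d/d_R = (2.19 × 10⁶) / (1.392 × 10⁶) = 1.57
Since d/d_R > 1, the body is outside the Roche limit.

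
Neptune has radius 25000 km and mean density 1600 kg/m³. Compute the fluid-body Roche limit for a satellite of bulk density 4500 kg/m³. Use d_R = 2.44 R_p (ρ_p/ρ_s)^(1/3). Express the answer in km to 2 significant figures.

d_R = 2.44 × 25000 km × (1600/4500)^(1/3)
    = 43000 km

43000 km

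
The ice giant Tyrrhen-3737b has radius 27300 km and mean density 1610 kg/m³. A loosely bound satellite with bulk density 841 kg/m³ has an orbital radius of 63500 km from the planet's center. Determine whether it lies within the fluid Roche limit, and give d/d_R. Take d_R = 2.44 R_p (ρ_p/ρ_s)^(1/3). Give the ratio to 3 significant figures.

d_R = 2.44 × (27300 km) × (1610/841)^(1/3) = 82710 km
d/d_R = (63500) / (82710) = 0.768
Since d/d_R < 1, the body is inside the Roche limit.

inside; d/d_R ≈ 0.768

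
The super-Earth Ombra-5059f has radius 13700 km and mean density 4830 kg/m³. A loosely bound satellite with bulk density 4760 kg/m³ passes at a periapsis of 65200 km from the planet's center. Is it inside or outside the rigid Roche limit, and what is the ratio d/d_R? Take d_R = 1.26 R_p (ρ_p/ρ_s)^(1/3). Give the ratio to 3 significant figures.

d_R = 1.26 × (13700 km) × (4830/4760)^(1/3) = 17350 km
d/d_R = (65200) / (17350) = 3.76
Since d/d_R > 1, the body is outside the Roche limit.

outside; d/d_R ≈ 3.76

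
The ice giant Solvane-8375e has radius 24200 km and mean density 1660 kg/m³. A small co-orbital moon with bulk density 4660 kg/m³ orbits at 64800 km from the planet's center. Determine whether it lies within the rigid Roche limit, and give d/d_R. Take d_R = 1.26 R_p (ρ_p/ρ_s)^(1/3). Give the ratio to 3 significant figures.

d_R = 1.26 × (24200 km) × (1660/4660)^(1/3) = 21620 km
d/d_R = (64800) / (21620) = 3.00
Since d/d_R > 1, the body is outside the Roche limit.

outside; d/d_R ≈ 3.00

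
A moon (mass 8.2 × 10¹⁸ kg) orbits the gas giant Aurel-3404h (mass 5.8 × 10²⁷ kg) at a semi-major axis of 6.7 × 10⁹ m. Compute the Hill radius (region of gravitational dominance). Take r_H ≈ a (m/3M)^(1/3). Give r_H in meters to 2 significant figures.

r_H ≈ a (m/3M)^(1/3)
    = (6.7 × 10⁹) × (8.2 × 10¹⁸ / (3 × 5.8 × 10²⁷))^(1/3)
    = 5.2 × 10⁶ m

5.2 × 10⁶ m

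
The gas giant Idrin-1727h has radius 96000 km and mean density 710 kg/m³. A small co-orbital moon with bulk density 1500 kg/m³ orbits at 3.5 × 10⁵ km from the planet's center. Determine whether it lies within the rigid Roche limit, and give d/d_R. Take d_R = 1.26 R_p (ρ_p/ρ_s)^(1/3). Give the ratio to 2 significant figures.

d_R = 1.26 × (96000 km) × (710/1500)^(1/3) = 94270 km
d/d_R = (3.5 × 10⁵) / (94270) = 3.7
Since d/d_R > 1, the body is outside the Roche limit.

outside; d/d_R ≈ 3.7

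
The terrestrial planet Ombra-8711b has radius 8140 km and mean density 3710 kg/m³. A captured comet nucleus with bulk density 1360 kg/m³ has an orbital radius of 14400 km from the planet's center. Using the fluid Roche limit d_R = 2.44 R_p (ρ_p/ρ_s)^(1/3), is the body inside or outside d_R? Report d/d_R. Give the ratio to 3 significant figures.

inside; d/d_R ≈ 0.519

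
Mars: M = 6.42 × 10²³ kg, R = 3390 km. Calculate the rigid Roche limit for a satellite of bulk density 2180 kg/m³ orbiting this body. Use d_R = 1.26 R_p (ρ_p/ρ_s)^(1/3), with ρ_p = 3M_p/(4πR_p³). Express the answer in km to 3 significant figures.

5200 km

ρ_p = 3M_p/(4πR_p³) = 3 × (6.42 × 10²³) / (4π × (3.39 × 10⁶ m)³) = 3930 kg/m³
d_R = 1.26 × 3390 km × (3930/2180)^(1/3)
    = 5200 km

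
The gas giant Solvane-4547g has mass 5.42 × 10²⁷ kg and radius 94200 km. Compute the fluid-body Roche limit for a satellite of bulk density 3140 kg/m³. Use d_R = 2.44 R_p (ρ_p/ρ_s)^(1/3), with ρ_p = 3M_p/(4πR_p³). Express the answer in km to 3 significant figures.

1.82 × 10⁵ km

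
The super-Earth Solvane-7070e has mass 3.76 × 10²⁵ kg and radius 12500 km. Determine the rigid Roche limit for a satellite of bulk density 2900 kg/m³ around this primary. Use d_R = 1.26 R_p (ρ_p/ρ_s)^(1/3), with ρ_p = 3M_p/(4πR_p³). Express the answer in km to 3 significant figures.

18400 km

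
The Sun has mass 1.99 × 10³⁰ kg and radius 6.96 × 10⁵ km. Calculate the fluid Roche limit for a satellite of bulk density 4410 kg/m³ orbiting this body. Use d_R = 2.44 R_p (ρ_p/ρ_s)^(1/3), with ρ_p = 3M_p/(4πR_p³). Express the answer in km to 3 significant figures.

1.16 × 10⁶ km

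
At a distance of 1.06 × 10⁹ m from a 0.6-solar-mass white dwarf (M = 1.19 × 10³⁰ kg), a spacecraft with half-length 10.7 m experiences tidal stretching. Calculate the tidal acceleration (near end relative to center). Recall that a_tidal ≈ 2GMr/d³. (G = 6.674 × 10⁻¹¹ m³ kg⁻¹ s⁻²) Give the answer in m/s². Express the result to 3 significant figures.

1.43 × 10⁻⁶ m/s²

a_tidal = 2GMr/d³
        = 2 × (6.674 × 10⁻¹¹) × (1.19 × 10³⁰) × (10.7) / (1.06 × 10⁹)³
        = 1.43 × 10⁻⁶ m/s²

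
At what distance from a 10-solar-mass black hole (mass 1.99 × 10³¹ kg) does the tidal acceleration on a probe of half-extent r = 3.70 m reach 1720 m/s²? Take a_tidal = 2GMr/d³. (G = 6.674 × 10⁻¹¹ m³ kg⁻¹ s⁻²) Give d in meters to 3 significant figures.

2GMr/d³ = a_tidal  ⇒  d = (2GMr / a_tidal)^(1/3)
d = (2 × 6.674×10⁻¹¹ × (1.99 × 10³¹) × (3.70) / (1720))^(1/3)
  = 1.79 × 10⁶ m

1.79 × 10⁶ m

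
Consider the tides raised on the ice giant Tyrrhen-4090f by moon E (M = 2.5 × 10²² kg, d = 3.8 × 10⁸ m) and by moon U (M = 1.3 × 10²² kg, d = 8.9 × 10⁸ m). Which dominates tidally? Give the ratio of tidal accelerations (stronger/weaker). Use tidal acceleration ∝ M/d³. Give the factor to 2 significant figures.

Moon E, by a factor of ≈ 25

Tidal stretch scales as M/d³; compute that for each body.
Moon E: (2.5 × 10²²) / (3.8 × 10⁸)³ = 4.556 × 10⁻⁴
Moon U: (1.3 × 10²²) / (8.9 × 10⁸)³ = 1.844 × 10⁻⁵
Ratio (larger/smaller) = 25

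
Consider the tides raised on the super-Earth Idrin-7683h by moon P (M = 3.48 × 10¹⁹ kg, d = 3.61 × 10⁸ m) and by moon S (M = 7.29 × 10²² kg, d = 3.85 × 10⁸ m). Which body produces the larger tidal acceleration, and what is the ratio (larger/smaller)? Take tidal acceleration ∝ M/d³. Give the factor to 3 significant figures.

Tidal acceleration ∝ M/d³, so compare M/d³ for each.
Moon P: (3.48 × 10¹⁹) / (3.61 × 10⁸)³ = 7.397 × 10⁻⁷
Moon S: (7.29 × 10²²) / (3.85 × 10⁸)³ = 1.277 × 10⁻³
Ratio (larger/smaller) = 1730

Moon S, by a factor of ≈ 1730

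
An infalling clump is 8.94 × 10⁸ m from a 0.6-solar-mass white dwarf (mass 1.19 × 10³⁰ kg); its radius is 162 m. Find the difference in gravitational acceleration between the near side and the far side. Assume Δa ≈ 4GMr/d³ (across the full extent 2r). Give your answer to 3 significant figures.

7.20 × 10⁻⁵ m/s²

Δg = 4GMr/d³
   = 4 × (6.674 × 10⁻¹¹) × (1.19 × 10³⁰) × (162) / (8.94 × 10⁸)³
   = 7.20 × 10⁻⁵ m/s²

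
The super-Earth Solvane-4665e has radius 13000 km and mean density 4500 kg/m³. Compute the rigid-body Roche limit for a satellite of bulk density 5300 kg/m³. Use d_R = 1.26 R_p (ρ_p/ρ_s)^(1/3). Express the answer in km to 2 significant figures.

d_R = 1.26 × 13000 km × (4500/5300)^(1/3)
    = 16000 km

16000 km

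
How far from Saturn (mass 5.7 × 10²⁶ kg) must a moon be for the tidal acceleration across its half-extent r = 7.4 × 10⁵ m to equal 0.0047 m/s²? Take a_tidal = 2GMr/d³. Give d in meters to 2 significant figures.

2GMr/d³ = a_tidal  ⇒  d = (2GMr / a_tidal)^(1/3)
d = (2 × 6.674×10⁻¹¹ × (5.7 × 10²⁶) × (7.4 × 10⁵) / (0.0047))^(1/3)
  = 2.3 × 10⁸ m

2.3 × 10⁸ m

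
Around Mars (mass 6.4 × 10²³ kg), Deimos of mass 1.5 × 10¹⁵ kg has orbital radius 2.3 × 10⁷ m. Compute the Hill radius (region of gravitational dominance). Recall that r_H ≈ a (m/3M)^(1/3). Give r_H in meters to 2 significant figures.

2.1 × 10⁴ m

r_H ≈ a (m/3M)^(1/3)
    = (2.3 × 10⁷) × (1.5 × 10¹⁵ / (3 × 6.4 × 10²³))^(1/3)
    = 2.1 × 10⁴ m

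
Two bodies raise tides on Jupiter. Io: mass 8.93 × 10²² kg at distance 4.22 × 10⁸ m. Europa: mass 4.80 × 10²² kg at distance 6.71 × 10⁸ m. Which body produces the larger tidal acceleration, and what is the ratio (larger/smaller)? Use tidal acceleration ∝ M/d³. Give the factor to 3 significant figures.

Tidal acceleration ∝ M/d³, so compare M/d³ for each.
Io: (8.93 × 10²²) / (4.22 × 10⁸)³ = 1.188 × 10⁻³
Europa: (4.80 × 10²²) / (6.71 × 10⁸)³ = 1.589 × 10⁻⁴
Ratio (larger/smaller) = 7.48

Io, by a factor of ≈ 7.48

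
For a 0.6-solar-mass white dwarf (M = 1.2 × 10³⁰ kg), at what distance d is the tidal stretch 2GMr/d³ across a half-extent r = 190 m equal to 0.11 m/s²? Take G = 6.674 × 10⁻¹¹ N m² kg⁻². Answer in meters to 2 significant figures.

2GMr/d³ = a_tidal  ⇒  d = (2GMr / a_tidal)^(1/3)
d = (2 × 6.674×10⁻¹¹ × (1.2 × 10³⁰) × (190) / (0.11))^(1/3)
  = 6.5 × 10⁷ m

6.5 × 10⁷ m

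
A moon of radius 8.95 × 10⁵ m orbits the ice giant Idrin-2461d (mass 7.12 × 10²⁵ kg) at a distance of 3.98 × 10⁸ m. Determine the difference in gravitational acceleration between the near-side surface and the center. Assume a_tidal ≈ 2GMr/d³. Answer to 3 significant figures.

1.35 × 10⁻⁴ m/s²

Δa = 2GMr/d³
   = 2 × (6.674 × 10⁻¹¹) × (7.12 × 10²⁵) × (8.95 × 10⁵) / (3.98 × 10⁸)³
   = 1.35 × 10⁻⁴ m/s²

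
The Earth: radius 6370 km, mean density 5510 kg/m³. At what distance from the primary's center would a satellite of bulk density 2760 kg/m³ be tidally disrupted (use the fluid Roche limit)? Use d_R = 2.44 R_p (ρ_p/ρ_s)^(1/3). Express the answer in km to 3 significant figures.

19600 km

d_R = 2.44 × 6370 km × (5510/2760)^(1/3)
    = 19600 km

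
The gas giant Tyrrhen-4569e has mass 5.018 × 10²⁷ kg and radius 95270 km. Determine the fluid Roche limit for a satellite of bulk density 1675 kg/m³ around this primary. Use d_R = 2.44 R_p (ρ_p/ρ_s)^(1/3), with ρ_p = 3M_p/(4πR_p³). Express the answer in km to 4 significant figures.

2.182 × 10⁵ km

ρ_p = 3M_p/(4πR_p³) = 3 × (5.018 × 10²⁷) / (4π × (9.527 × 10⁷ m)³) = 1385 kg/m³
d_R = 2.44 × 95270 km × (1385/1675)^(1/3)
    = 2.182 × 10⁵ km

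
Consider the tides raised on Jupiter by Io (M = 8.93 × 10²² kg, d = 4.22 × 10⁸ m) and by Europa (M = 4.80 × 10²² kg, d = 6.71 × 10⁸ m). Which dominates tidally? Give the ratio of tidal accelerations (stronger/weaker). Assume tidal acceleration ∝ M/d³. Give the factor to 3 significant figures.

The tide-raising term goes as M/d³ (the gradient of a 1/d² field).
Io: (8.93 × 10²²) / (4.22 × 10⁸)³ = 1.188 × 10⁻³
Europa: (4.80 × 10²²) / (6.71 × 10⁸)³ = 1.589 × 10⁻⁴
Ratio (larger/smaller) = 7.48

Io, by a factor of ≈ 7.48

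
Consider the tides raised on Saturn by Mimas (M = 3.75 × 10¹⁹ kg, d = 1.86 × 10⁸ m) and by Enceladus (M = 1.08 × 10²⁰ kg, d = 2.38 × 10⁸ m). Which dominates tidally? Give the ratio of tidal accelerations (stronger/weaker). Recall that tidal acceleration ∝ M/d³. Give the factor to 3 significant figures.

Enceladus, by a factor of ≈ 1.37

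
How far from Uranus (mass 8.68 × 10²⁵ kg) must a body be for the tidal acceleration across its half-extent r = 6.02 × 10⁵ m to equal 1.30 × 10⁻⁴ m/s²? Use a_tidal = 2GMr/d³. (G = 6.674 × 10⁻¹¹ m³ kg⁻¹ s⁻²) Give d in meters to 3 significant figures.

3.77 × 10⁸ m

2GMr/d³ = a_tidal  ⇒  d = (2GMr / a_tidal)^(1/3)
d = (2 × 6.674×10⁻¹¹ × (8.68 × 10²⁵) × (6.02 × 10⁵) / (1.30 × 10⁻⁴))^(1/3)
  = 3.77 × 10⁸ m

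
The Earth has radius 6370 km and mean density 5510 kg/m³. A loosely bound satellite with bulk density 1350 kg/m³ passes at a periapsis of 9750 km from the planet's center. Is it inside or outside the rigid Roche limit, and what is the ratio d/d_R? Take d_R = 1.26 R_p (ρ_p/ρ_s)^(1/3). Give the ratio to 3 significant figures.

d_R = 1.26 × (6370 km) × (5510/1350)^(1/3) = 12830 km
d/d_R = (9750) / (12830) = 0.760
Since d/d_R < 1, the body is inside the Roche limit.

inside; d/d_R ≈ 0.760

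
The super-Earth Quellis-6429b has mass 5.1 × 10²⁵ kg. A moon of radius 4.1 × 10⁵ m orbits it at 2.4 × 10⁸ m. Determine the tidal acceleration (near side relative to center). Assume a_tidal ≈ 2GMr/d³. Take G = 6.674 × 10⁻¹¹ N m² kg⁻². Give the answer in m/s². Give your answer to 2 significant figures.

2.0 × 10⁻⁴ m/s²

Differencing GM/(d−r)² and GM/d² to first order in r/d gives 2GMr/d³.
Δg = 2GMr/d³
   = 2 × (6.674 × 10⁻¹¹) × (5.1 × 10²⁵) × (4.1 × 10⁵) / (2.4 × 10⁸)³
   = 2.0 × 10⁻⁴ m/s²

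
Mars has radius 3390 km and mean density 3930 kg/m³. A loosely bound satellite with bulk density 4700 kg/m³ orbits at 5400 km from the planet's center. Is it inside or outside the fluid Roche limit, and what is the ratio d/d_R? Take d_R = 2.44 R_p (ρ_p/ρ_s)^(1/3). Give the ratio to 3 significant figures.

d_R = 2.44 × (3390 km) × (3930/4700)^(1/3) = 7793 km
d/d_R = (5400) / (7793) = 0.693
Since d/d_R < 1, the body is inside the Roche limit.

inside; d/d_R ≈ 0.693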